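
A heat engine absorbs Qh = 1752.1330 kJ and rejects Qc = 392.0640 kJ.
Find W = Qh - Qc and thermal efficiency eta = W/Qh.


W = 1752.1330 - 392.0640 = 1360.0690 kJ
eta = 1360.0690 / 1752.1330 = 0.7762 = 77.6236%

W = 1360.0690 kJ, eta = 77.6236%


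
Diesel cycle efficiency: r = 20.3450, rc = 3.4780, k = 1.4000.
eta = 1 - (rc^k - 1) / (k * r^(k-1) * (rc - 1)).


r^(k-1) = 3.3372
rc^k = 5.7261
eta = 0.5918 = 59.1781%

59.1781%


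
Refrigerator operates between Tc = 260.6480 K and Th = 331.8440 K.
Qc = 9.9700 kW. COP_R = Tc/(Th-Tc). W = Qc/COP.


COP = 260.6480 / 71.1960 = 3.6610
W = 9.9700 / 3.6610 = 2.7233 kW

COP = 3.6610, W = 2.7233 kW


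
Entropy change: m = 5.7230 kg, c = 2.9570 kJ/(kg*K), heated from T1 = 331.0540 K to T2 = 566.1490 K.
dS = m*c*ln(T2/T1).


T2/T1 = 1.7101
ln(T2/T1) = 0.5366
dS = 5.7230 * 2.9570 * 0.5366 = 9.0804 kJ/K

9.0804 kJ/K


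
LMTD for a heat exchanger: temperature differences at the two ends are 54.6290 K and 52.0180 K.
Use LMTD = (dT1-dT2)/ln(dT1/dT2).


dT1/dT2 = 1.0502
ln(dT1/dT2) = 0.0490
LMTD = 2.6110 / 0.0490 = 53.3128 K

53.3128 K


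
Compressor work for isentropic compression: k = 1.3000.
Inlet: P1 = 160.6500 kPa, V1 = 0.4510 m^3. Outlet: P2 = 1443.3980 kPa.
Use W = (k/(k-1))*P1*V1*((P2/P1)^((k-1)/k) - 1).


(k-1)/k = 0.2308
(P2/P1)^exp = 1.6597
W = 4.3333 * 160.6500 * 0.4510 * (1.6597 - 1) = 207.1339 kJ

207.1339 kJ


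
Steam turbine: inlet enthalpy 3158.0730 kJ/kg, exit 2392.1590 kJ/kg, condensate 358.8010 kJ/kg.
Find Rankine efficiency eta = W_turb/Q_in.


W = 765.9140 kJ/kg
Q_in = 2799.2720 kJ/kg
eta = 0.2736 = 27.3612%

eta = 27.3612%


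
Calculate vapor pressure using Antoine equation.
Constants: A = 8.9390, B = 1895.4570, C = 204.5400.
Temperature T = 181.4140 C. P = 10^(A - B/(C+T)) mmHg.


C+T = 385.9540
B/(C+T) = 4.9111
log10(P) = 8.9390 - 4.9111 = 4.0279
P = 10^4.0279 = 10663.6130 mmHg

10663.6130 mmHg


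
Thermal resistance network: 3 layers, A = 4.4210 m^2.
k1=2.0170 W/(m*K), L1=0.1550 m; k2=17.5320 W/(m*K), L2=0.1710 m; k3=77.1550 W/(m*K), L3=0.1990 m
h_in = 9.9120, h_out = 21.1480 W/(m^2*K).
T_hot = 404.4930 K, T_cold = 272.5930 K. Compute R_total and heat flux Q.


R_conv_in = 1/(9.9120*4.4210) = 0.0228
R_1 = 0.1550/(2.0170*4.4210) = 0.0174
R_2 = 0.1710/(17.5320*4.4210) = 0.0022
R_3 = 0.1990/(77.1550*4.4210) = 0.0006
R_conv_out = 1/(21.1480*4.4210) = 0.0107
R_total = 0.0537 K/W
Q = 131.9000 / 0.0537 = 2456.8021 W

R_total = 0.0537 K/W, Q = 2456.8021 W


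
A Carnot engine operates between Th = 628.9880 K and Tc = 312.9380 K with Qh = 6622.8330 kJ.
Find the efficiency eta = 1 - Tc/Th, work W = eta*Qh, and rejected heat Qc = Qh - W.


eta = 1 - 312.9380/628.9880 = 0.5025
W = 0.5025 * 6622.8330 = 3327.8002 kJ
Qc = 6622.8330 - 3327.8002 = 3295.0328 kJ

eta = 50.2474%, W = 3327.8002 kJ, Qc = 3295.0328 kJ


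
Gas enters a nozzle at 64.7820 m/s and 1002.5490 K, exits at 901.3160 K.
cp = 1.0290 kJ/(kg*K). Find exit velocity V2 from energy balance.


dT = 101.2330 K
2*cp*1000*dT = 208337.5140
V1^2 = 4196.7075
V2 = sqrt(212534.2215) = 461.0143 m/s

461.0143 m/s


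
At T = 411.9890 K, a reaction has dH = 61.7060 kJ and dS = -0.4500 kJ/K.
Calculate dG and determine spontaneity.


T*dS = 411.9890 * -0.4500 = -185.3950 kJ
dG = 61.7060 + 185.3950 = 247.1010 kJ (non-spontaneous)

dG = 247.1010 kJ, non-spontaneous


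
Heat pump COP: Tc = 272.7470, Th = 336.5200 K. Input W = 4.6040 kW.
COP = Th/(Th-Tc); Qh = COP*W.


COP = 336.5200 / 63.7730 = 5.2768
Qh = 5.2768 * 4.6040 = 24.2946 kW

COP = 5.2768, Qh = 24.2946 kW


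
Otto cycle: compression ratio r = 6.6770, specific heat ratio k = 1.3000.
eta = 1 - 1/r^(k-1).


r^(k-1) = 1.7676
eta = 1 - 1/1.7676 = 0.4342 = 43.4249%

43.4249%


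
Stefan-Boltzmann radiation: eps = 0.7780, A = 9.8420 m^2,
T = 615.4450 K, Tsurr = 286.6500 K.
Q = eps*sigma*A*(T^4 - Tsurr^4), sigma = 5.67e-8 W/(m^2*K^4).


T^4 = 1.4347e+11
Tsurr^4 = 6.7516e+09
Q = 0.7780 * 5.67e-8 * 9.8420 * 1.3672e+11 = 59356.5459 W

59356.5459 W


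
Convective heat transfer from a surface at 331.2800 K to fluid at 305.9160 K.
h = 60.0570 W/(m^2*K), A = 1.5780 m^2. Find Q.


dT = 25.3640 K
Q = 60.0570 * 1.5780 * 25.3640 = 2403.7449 W

2403.7449 W


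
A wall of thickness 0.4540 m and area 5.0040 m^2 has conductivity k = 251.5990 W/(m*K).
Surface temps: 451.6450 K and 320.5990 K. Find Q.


dT = 131.0460 K
Q = 251.5990 * 5.0040 * 131.0460 / 0.4540 = 363407.7025 W

363407.7025 W


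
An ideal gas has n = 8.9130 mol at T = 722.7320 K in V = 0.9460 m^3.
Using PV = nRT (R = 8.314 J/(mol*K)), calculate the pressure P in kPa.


P = nRT/V = 8.9130 * 8.314 * 722.7320 / 0.9460
= 53556.3796 / 0.9460 = 56613.5091 Pa = 56.6135 kPa

56.6135 kPa


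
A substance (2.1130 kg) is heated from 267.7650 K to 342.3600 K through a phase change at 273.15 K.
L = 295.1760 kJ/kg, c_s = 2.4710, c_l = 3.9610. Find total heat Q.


Q1 (sensible, solid) = 2.1130 * 2.4710 * 5.3850 = 28.1163 kJ
Q2 (latent) = 2.1130 * 295.1760 = 623.7069 kJ
Q3 (sensible, liquid) = 2.1130 * 3.9610 * 69.2100 = 579.2595 kJ
Q_total = 1231.0827 kJ

1231.0827 kJ


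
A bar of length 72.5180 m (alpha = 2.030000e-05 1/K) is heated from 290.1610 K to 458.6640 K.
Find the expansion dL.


dT = 168.5030 K
dL = 2.030000e-05 * 72.5180 * 168.5030 = 0.248056 m
L_final = 72.766056 m

dL = 0.248056 m


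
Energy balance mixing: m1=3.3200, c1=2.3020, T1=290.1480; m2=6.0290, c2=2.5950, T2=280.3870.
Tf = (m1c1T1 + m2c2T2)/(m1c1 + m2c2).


num = 6604.2228
den = 23.2879
Tf = 283.5904 K

283.5904 K


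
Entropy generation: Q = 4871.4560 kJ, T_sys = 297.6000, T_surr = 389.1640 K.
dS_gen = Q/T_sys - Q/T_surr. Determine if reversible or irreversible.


dS_sys = 4871.4560/297.6000 = 16.3691 kJ/K
dS_surr = -4871.4560/389.1640 = -12.5177 kJ/K
dS_gen = 16.3691 - 12.5177 = 3.8514 kJ/K (irreversible)

dS_gen = 3.8514 kJ/K, irreversible


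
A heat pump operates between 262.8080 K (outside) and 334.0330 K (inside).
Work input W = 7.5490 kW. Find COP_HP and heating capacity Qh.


COP = 334.0330 / 71.2250 = 4.6898
Qh = 4.6898 * 7.5490 = 35.4035 kW

COP = 4.6898, Qh = 35.4035 kW


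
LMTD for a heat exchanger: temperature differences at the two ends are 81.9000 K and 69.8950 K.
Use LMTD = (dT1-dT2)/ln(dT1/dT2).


dT1/dT2 = 1.1718
ln(dT1/dT2) = 0.1585
LMTD = 12.0050 / 0.1585 = 75.7390 K

75.7390 K


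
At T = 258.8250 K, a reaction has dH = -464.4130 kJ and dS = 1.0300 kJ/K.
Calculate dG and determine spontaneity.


T*dS = 258.8250 * 1.0300 = 266.5897 kJ
dG = -464.4130 - 266.5897 = -731.0027 kJ (spontaneous)

dG = -731.0027 kJ, spontaneous


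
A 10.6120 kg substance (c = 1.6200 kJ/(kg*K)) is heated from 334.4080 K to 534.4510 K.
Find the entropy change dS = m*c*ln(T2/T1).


T2/T1 = 1.5982
ln(T2/T1) = 0.4689
dS = 10.6120 * 1.6200 * 0.4689 = 8.0607 kJ/K

8.0607 kJ/K


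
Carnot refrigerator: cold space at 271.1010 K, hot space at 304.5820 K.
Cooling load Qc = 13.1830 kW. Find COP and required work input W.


COP = 271.1010 / 33.4810 = 8.0972
W = 13.1830 / 8.0972 = 1.6281 kW

COP = 8.0972, W = 1.6281 kW


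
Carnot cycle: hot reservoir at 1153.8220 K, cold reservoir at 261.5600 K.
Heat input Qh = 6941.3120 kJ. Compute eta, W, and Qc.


eta = 1 - 261.5600/1153.8220 = 0.7733
W = 0.7733 * 6941.3120 = 5367.7854 kJ
Qc = 6941.3120 - 5367.7854 = 1573.5266 kJ

eta = 77.3310%, W = 5367.7854 kJ, Qc = 1573.5266 kJ


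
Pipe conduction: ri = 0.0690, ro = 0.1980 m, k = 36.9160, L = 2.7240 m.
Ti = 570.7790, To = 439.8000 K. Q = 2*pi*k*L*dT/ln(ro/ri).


dT = 130.9790 K
ln(ro/ri) = 1.0542
Q = 2*pi*36.9160*2.7240*130.9790 / 1.0542 = 78504.8575 W

78504.8575 W


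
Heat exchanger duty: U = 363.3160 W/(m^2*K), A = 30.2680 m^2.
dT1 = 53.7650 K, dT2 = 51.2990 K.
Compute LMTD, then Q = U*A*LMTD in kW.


LMTD = 52.5224 K
Q = 363.3160 * 30.2680 * 52.5224 = 577580.3559 W = 577.5804 kW

577.5804 kW


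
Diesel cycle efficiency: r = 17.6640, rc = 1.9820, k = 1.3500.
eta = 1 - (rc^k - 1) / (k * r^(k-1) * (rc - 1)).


r^(k-1) = 2.7320
rc^k = 2.5182
eta = 0.5808 = 58.0819%

58.0819%


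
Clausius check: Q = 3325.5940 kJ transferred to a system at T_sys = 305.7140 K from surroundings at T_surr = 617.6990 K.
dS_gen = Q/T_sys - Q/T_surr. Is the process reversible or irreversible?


dS_sys = 3325.5940/305.7140 = 10.8781 kJ/K
dS_surr = -3325.5940/617.6990 = -5.3838 kJ/K
dS_gen = 10.8781 - 5.3838 = 5.4943 kJ/K (irreversible)

dS_gen = 5.4943 kJ/K, irreversible


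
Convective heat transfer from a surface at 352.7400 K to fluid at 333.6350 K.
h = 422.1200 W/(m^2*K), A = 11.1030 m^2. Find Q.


dT = 19.1050 K
Q = 422.1200 * 11.1030 * 19.1050 = 89541.2827 W

89541.2827 W


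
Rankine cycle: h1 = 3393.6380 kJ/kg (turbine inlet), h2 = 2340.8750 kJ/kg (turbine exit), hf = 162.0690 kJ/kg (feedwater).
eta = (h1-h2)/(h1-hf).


W = 1052.7630 kJ/kg
Q_in = 3231.5690 kJ/kg
eta = 0.3258 = 32.5775%

eta = 32.5775%


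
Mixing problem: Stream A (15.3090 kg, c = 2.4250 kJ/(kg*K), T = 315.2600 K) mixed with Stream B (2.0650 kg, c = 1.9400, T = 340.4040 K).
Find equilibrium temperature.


num = 13067.5072
den = 41.1304
Tf = 317.7090 K

317.7090 K


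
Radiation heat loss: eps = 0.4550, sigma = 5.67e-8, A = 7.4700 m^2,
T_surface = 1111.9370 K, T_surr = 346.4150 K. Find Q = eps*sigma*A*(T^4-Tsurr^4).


T^4 = 1.5287e+12
Tsurr^4 = 1.4401e+10
Q = 0.4550 * 5.67e-8 * 7.4700 * 1.5143e+12 = 291826.8153 W

291826.8153 W


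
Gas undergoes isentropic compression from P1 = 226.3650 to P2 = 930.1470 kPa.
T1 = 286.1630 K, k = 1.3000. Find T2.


(k-1)/k = 0.2308
(P2/P1)^exp = 1.3856
T2 = 286.1630 * 1.3856 = 396.5029 K

396.5029 K


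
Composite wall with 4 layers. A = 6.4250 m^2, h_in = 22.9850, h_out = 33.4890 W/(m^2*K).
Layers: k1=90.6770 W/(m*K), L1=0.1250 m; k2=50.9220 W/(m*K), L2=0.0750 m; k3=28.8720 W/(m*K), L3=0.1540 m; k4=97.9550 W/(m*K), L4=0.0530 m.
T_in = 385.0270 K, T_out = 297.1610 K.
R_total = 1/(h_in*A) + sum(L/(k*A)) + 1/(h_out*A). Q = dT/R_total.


R_conv_in = 1/(22.9850*6.4250) = 0.0068
R_1 = 0.1250/(90.6770*6.4250) = 0.0002
R_2 = 0.0750/(50.9220*6.4250) = 0.0002
R_3 = 0.1540/(28.8720*6.4250) = 0.0008
R_4 = 0.0530/(97.9550*6.4250) = 8.4212e-05
R_conv_out = 1/(33.4890*6.4250) = 0.0046
R_total = 0.0128 K/W
Q = 87.8660 / 0.0128 = 6876.7815 W

R_total = 0.0128 K/W, Q = 6876.7815 W


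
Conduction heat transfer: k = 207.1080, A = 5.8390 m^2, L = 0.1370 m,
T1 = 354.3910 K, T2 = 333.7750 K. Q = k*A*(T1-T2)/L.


dT = 20.6160 K
Q = 207.1080 * 5.8390 * 20.6160 / 0.1370 = 181978.1260 W

181978.1260 W


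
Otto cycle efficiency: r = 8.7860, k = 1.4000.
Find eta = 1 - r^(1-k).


r^(k-1) = 2.3852
eta = 1 - 1/2.3852 = 0.5807 = 58.0740%

58.0740%


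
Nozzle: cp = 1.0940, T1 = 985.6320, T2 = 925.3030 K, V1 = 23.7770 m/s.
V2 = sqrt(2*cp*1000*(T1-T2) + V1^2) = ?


dT = 60.3290 K
2*cp*1000*dT = 131999.8520
V1^2 = 565.3457
V2 = sqrt(132565.1977) = 364.0950 m/s

364.0950 m/s


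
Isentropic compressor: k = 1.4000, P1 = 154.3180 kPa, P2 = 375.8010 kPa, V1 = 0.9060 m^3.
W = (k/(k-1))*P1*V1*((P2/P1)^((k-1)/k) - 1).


(k-1)/k = 0.2857
(P2/P1)^exp = 1.2896
W = 3.5000 * 154.3180 * 0.9060 * (1.2896 - 1) = 141.6923 kJ

141.6923 kJ


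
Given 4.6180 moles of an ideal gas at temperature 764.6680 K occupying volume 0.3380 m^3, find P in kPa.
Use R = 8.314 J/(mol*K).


P = nRT/V = 4.6180 * 8.314 * 764.6680 / 0.3380
= 29358.7030 / 0.3380 = 86860.0679 Pa = 86.8601 kPa

86.8601 kPa


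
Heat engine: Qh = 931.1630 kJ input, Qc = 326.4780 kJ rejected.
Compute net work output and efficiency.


W = 931.1630 - 326.4780 = 604.6850 kJ
eta = 604.6850 / 931.1630 = 0.6494 = 64.9387%

W = 604.6850 kJ, eta = 64.9387%


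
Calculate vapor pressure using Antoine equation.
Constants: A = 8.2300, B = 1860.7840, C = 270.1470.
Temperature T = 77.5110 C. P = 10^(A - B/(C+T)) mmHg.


C+T = 347.6580
B/(C+T) = 5.3523
log10(P) = 8.2300 - 5.3523 = 2.8777
P = 10^2.8777 = 754.5004 mmHg

754.5004 mmHg


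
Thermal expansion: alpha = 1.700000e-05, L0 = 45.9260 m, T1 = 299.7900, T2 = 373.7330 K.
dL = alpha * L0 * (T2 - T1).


dT = 73.9430 K
dL = 1.700000e-05 * 45.9260 * 73.9430 = 0.057730 m
L_final = 45.983730 m

dL = 0.057730 m


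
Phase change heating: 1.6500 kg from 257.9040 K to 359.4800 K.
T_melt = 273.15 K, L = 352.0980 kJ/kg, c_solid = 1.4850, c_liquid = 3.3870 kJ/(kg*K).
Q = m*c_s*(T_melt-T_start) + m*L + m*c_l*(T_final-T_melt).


Q1 (sensible, solid) = 1.6500 * 1.4850 * 15.2460 = 37.3565 kJ
Q2 (latent) = 1.6500 * 352.0980 = 580.9617 kJ
Q3 (sensible, liquid) = 1.6500 * 3.3870 * 86.3300 = 482.4595 kJ
Q_total = 1100.7777 kJ

1100.7777 kJ


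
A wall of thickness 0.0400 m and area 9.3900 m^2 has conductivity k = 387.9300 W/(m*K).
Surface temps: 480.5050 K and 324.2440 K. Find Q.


dT = 156.2610 K
Q = 387.9300 * 9.3900 * 156.2610 / 0.0400 = 1.4230e+07 W

1.4230e+07 W


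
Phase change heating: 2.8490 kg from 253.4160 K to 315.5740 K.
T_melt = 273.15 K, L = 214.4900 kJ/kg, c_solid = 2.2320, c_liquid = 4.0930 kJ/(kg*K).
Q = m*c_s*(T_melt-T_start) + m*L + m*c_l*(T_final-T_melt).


Q1 (sensible, solid) = 2.8490 * 2.2320 * 19.7340 = 125.4879 kJ
Q2 (latent) = 2.8490 * 214.4900 = 611.0820 kJ
Q3 (sensible, liquid) = 2.8490 * 4.0930 * 42.4240 = 494.7044 kJ
Q_total = 1231.2743 kJ

1231.2743 kJ


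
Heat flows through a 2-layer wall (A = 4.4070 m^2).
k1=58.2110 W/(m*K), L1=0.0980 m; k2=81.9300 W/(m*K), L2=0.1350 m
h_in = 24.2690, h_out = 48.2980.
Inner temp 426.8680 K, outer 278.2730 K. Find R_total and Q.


R_conv_in = 1/(24.2690*4.4070) = 0.0093
R_1 = 0.0980/(58.2110*4.4070) = 0.0004
R_2 = 0.1350/(81.9300*4.4070) = 0.0004
R_conv_out = 1/(48.2980*4.4070) = 0.0047
R_total = 0.0148 K/W
Q = 148.5950 / 0.0148 = 10037.5405 W

R_total = 0.0148 K/W, Q = 10037.5405 W


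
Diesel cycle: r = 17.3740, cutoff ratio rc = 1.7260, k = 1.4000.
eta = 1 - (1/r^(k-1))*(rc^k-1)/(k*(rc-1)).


r^(k-1) = 3.1330
rc^k = 2.1471
eta = 0.6398 = 63.9765%

63.9765%


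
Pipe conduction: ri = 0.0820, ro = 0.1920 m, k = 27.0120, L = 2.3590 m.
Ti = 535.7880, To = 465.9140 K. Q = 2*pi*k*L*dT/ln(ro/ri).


dT = 69.8740 K
ln(ro/ri) = 0.8508
Q = 2*pi*27.0120*2.3590*69.8740 / 0.8508 = 32882.5025 W

32882.5025 W


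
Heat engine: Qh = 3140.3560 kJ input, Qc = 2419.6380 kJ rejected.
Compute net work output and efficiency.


W = 3140.3560 - 2419.6380 = 720.7180 kJ
eta = 720.7180 / 3140.3560 = 0.2295 = 22.9502%

W = 720.7180 kJ, eta = 22.9502%


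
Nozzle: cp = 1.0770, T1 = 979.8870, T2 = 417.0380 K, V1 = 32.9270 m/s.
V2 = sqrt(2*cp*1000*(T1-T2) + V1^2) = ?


dT = 562.8490 K
2*cp*1000*dT = 1212376.7460
V1^2 = 1084.1873
V2 = sqrt(1213460.9333) = 1101.5720 m/s

1101.5720 m/s


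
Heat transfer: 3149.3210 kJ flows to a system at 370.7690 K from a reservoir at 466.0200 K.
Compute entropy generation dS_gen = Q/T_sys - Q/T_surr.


dS_sys = 3149.3210/370.7690 = 8.4940 kJ/K
dS_surr = -3149.3210/466.0200 = -6.7579 kJ/K
dS_gen = 8.4940 - 6.7579 = 1.7361 kJ/K (irreversible)

dS_gen = 1.7361 kJ/K, irreversible


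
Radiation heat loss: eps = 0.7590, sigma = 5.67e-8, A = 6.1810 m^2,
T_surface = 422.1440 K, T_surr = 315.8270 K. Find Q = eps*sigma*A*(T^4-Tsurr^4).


T^4 = 3.1757e+10
Tsurr^4 = 9.9494e+09
Q = 0.7590 * 5.67e-8 * 6.1810 * 2.1808e+10 = 5800.9054 W

5800.9054 W


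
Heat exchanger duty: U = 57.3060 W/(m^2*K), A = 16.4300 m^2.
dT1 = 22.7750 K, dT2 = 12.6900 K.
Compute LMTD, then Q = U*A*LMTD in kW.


LMTD = 17.2438 K
Q = 57.3060 * 16.4300 * 17.2438 = 16235.6504 W = 16.2357 kW

16.2357 kW


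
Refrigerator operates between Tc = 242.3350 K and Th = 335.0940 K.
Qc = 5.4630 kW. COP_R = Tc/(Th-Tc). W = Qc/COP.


COP = 242.3350 / 92.7590 = 2.6125
W = 5.4630 / 2.6125 = 2.0911 kW

COP = 2.6125, W = 2.0911 kW


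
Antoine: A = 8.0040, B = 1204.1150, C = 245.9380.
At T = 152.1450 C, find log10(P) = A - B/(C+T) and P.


C+T = 398.0830
B/(C+T) = 3.0248
log10(P) = 8.0040 - 3.0248 = 4.9792
P = 10^4.9792 = 95327.0654 mmHg

95327.0654 mmHg


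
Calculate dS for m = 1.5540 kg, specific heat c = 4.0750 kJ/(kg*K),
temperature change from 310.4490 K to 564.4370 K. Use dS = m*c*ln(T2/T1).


T2/T1 = 1.8181
ln(T2/T1) = 0.5978
dS = 1.5540 * 4.0750 * 0.5978 = 3.7857 kJ/K

3.7857 kJ/K


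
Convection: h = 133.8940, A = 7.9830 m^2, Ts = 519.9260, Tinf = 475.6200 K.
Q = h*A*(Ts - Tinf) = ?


dT = 44.3060 K
Q = 133.8940 * 7.9830 * 44.3060 = 47357.6113 W

47357.6113 W


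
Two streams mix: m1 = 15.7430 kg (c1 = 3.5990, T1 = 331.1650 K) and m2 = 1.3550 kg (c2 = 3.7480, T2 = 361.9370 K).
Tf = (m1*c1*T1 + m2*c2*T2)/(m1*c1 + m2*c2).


num = 20601.6081
den = 61.7376
Tf = 333.6963 K

333.6963 K


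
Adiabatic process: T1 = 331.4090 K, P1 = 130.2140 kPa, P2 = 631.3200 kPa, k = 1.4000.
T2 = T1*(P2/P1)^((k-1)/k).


(k-1)/k = 0.2857
(P2/P1)^exp = 1.5699
T2 = 331.4090 * 1.5699 = 520.2926 K

520.2926 K


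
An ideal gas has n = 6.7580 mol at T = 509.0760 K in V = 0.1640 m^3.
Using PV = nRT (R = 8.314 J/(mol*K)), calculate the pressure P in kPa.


P = nRT/V = 6.7580 * 8.314 * 509.0760 / 0.1640
= 28602.9502 / 0.1640 = 174408.2332 Pa = 174.4082 kPa

174.4082 kPa


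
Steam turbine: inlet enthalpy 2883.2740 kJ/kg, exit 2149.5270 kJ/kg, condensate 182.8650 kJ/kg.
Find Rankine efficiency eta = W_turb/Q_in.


W = 733.7470 kJ/kg
Q_in = 2700.4090 kJ/kg
eta = 0.2717 = 27.1717%

eta = 27.1717%


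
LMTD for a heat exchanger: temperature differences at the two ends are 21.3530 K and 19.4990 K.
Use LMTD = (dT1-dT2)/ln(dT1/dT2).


dT1/dT2 = 1.0951
ln(dT1/dT2) = 0.0908
LMTD = 1.8540 / 0.0908 = 20.4120 K

20.4120 K


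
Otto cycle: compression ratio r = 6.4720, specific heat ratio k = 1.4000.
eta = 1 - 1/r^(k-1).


r^(k-1) = 2.1106
eta = 1 - 1/2.1106 = 0.5262 = 52.6211%

52.6211%


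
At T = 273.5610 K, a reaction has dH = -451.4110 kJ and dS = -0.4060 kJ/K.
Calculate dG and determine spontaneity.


T*dS = 273.5610 * -0.4060 = -111.0658 kJ
dG = -451.4110 + 111.0658 = -340.3452 kJ (spontaneous)

dG = -340.3452 kJ, spontaneous


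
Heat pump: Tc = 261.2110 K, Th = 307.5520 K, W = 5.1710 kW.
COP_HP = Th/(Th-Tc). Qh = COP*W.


COP = 307.5520 / 46.3410 = 6.6367
Qh = 6.6367 * 5.1710 = 34.3185 kW

COP = 6.6367, Qh = 34.3185 kW


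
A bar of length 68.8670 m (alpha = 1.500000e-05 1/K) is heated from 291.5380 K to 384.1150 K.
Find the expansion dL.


dT = 92.5770 K
dL = 1.500000e-05 * 68.8670 * 92.5770 = 0.095633 m
L_final = 68.962633 m

dL = 0.095633 m


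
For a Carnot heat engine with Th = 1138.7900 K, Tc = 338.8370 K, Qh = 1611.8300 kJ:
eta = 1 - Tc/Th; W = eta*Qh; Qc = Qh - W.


eta = 1 - 338.8370/1138.7900 = 0.7025
W = 0.7025 * 1611.8300 = 1132.2441 kJ
Qc = 1611.8300 - 1132.2441 = 479.5859 kJ

eta = 70.2459%, W = 1132.2441 kJ, Qc = 479.5859 kJ


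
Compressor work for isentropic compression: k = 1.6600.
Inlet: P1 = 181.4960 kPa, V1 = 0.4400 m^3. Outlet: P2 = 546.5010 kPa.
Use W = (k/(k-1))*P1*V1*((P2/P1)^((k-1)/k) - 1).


(k-1)/k = 0.3976
(P2/P1)^exp = 1.5500
W = 2.5152 * 181.4960 * 0.4400 * (1.5500 - 1) = 110.4737 kJ

110.4737 kJ


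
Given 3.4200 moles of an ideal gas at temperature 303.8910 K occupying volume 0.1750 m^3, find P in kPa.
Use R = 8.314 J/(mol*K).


P = nRT/V = 3.4200 * 8.314 * 303.8910 / 0.1750
= 8640.8002 / 0.1750 = 49376.0013 Pa = 49.3760 kPa

49.3760 kPa


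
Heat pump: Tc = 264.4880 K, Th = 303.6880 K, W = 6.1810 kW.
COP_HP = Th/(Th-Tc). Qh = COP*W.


COP = 303.6880 / 39.2000 = 7.7471
Qh = 7.7471 * 6.1810 = 47.8851 kW

COP = 7.7471, Qh = 47.8851 kW


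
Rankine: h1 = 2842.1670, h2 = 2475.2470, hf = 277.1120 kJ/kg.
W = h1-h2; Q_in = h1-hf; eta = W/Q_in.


W = 366.9200 kJ/kg
Q_in = 2565.0550 kJ/kg
eta = 0.1430 = 14.3046%

eta = 14.3046%


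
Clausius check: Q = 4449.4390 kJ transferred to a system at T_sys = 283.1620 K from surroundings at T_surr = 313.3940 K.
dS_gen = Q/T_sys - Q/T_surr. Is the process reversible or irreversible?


dS_sys = 4449.4390/283.1620 = 15.7134 kJ/K
dS_surr = -4449.4390/313.3940 = -14.1976 kJ/K
dS_gen = 15.7134 - 14.1976 = 1.5158 kJ/K (irreversible)

dS_gen = 1.5158 kJ/K, irreversible


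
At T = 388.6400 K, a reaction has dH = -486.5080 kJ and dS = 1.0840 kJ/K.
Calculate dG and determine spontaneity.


T*dS = 388.6400 * 1.0840 = 421.2858 kJ
dG = -486.5080 - 421.2858 = -907.7938 kJ (spontaneous)

dG = -907.7938 kJ, spontaneous


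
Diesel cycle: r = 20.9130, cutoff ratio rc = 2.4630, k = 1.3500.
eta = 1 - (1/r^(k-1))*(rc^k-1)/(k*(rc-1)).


r^(k-1) = 2.8983
rc^k = 3.3766
eta = 0.5848 = 58.4828%

58.4828%


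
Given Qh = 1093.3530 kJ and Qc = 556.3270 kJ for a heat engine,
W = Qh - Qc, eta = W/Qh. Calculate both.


W = 1093.3530 - 556.3270 = 537.0260 kJ
eta = 537.0260 / 1093.3530 = 0.4912 = 49.1173%

W = 537.0260 kJ, eta = 49.1173%


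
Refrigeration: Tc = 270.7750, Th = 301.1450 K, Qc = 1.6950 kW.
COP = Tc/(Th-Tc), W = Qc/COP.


COP = 270.7750 / 30.3700 = 8.9159
W = 1.6950 / 8.9159 = 0.1901 kW

COP = 8.9159, W = 0.1901 kW


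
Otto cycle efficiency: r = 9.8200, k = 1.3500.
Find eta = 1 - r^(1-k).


r^(k-1) = 2.2245
eta = 1 - 1/2.2245 = 0.5505 = 55.0468%

55.0468%


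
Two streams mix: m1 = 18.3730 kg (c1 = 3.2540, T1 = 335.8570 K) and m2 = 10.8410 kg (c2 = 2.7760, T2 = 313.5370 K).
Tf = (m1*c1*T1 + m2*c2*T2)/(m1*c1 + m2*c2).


num = 29515.2356
den = 89.8804
Tf = 328.3836 K

328.3836 K


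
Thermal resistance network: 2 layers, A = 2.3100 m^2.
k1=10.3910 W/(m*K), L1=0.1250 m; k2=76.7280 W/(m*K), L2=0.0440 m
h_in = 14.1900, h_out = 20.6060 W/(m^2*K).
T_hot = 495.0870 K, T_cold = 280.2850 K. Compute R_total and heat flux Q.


R_conv_in = 1/(14.1900*2.3100) = 0.0305
R_1 = 0.1250/(10.3910*2.3100) = 0.0052
R_2 = 0.0440/(76.7280*2.3100) = 0.0002
R_conv_out = 1/(20.6060*2.3100) = 0.0210
R_total = 0.0570 K/W
Q = 214.8020 / 0.0570 = 3770.3227 W

R_total = 0.0570 K/W, Q = 3770.3227 W


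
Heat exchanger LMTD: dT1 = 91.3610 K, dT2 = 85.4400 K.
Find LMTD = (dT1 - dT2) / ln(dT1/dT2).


dT1/dT2 = 1.0693
ln(dT1/dT2) = 0.0670
LMTD = 5.9210 / 0.0670 = 88.3674 K

88.3674 K


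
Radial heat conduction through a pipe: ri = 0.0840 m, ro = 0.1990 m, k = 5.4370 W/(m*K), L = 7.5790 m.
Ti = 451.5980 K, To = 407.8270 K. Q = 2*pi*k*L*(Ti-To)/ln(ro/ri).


dT = 43.7710 K
ln(ro/ri) = 0.8625
Q = 2*pi*5.4370*7.5790*43.7710 / 0.8625 = 13139.6713 W

13139.6713 W


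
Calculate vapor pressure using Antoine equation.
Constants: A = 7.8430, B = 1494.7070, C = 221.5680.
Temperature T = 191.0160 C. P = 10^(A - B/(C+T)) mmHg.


C+T = 412.5840
B/(C+T) = 3.6228
log10(P) = 7.8430 - 3.6228 = 4.2202
P = 10^4.2202 = 16603.7280 mmHg

16603.7280 mmHg


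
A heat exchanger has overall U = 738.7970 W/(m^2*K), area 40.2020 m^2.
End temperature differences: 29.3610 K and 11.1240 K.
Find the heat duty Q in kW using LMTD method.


LMTD = 18.7901 K
Q = 738.7970 * 40.2020 * 18.7901 = 558088.0853 W = 558.0881 kW

558.0881 kW


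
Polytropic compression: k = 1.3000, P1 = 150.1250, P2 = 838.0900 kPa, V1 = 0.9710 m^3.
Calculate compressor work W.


(k-1)/k = 0.2308
(P2/P1)^exp = 1.4871
W = 4.3333 * 150.1250 * 0.9710 * (1.4871 - 1) = 307.7044 kJ

307.7044 kJ


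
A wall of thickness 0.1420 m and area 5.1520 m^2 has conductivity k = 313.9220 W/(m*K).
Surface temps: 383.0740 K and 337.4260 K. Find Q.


dT = 45.6480 K
Q = 313.9220 * 5.1520 * 45.6480 / 0.1420 = 519913.4072 W

519913.4072 W


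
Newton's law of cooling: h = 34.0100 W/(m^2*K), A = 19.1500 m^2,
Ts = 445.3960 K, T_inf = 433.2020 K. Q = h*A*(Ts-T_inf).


dT = 12.1940 K
Q = 34.0100 * 19.1500 * 12.1940 = 7941.8486 W

7941.8486 W


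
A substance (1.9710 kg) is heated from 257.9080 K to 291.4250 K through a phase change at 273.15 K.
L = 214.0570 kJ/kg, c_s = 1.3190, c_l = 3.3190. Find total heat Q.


Q1 (sensible, solid) = 1.9710 * 1.3190 * 15.2420 = 39.6254 kJ
Q2 (latent) = 1.9710 * 214.0570 = 421.9063 kJ
Q3 (sensible, liquid) = 1.9710 * 3.3190 * 18.2750 = 119.5505 kJ
Q_total = 581.0822 kJ

581.0822 kJ


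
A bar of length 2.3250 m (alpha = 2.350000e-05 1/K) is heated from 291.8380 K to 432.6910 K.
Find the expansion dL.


dT = 140.8530 K
dL = 2.350000e-05 * 2.3250 * 140.8530 = 0.007696 m
L_final = 2.332696 m

dL = 0.007696 m


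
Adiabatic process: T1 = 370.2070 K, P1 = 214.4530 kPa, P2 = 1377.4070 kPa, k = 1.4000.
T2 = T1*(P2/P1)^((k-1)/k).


(k-1)/k = 0.2857
(P2/P1)^exp = 1.7013
T2 = 370.2070 * 1.7013 = 629.8319 K

629.8319 K


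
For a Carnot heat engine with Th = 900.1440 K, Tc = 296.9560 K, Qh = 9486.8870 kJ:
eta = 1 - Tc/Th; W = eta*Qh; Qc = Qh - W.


eta = 1 - 296.9560/900.1440 = 0.6701
W = 0.6701 * 9486.8870 = 6357.1788 kJ
Qc = 9486.8870 - 6357.1788 = 3129.7082 kJ

eta = 67.0102%, W = 6357.1788 kJ, Qc = 3129.7082 kJ


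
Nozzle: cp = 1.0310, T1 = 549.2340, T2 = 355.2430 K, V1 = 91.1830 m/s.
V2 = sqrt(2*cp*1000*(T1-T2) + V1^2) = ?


dT = 193.9910 K
2*cp*1000*dT = 400009.4420
V1^2 = 8314.3395
V2 = sqrt(408323.7815) = 639.0022 m/s

639.0022 m/s


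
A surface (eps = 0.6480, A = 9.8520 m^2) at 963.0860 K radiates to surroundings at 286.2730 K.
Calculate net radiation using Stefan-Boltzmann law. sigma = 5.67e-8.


T^4 = 8.6032e+11
Tsurr^4 = 6.7162e+09
Q = 0.6480 * 5.67e-8 * 9.8520 * 8.5360e+11 = 308986.2018 W

308986.2018 W


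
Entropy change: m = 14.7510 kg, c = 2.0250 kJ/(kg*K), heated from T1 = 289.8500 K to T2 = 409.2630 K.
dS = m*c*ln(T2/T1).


T2/T1 = 1.4120
ln(T2/T1) = 0.3450
dS = 14.7510 * 2.0250 * 0.3450 = 10.3053 kJ/K

10.3053 kJ/K


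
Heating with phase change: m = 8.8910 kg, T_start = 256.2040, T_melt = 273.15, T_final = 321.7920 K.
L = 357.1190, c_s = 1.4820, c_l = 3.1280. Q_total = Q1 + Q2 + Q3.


Q1 (sensible, solid) = 8.8910 * 1.4820 * 16.9460 = 223.2883 kJ
Q2 (latent) = 8.8910 * 357.1190 = 3175.1450 kJ
Q3 (sensible, liquid) = 8.8910 * 3.1280 * 48.6420 = 1352.7850 kJ
Q_total = 4751.2184 kJ

4751.2184 kJ


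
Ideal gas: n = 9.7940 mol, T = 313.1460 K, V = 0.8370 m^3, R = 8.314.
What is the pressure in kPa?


P = nRT/V = 9.7940 * 8.314 * 313.1460 / 0.8370
= 25498.6383 / 0.8370 = 30464.3229 Pa = 30.4643 kPa

30.4643 kPa


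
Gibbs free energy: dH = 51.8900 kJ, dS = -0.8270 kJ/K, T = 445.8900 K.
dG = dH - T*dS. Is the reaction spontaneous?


T*dS = 445.8900 * -0.8270 = -368.7510 kJ
dG = 51.8900 + 368.7510 = 420.6410 kJ (non-spontaneous)

dG = 420.6410 kJ, non-spontaneous


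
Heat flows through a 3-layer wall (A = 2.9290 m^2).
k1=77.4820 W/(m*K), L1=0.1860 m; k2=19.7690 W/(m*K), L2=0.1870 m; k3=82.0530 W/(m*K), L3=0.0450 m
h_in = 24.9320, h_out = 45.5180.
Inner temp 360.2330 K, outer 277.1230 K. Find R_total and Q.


R_conv_in = 1/(24.9320*2.9290) = 0.0137
R_1 = 0.1860/(77.4820*2.9290) = 0.0008
R_2 = 0.1870/(19.7690*2.9290) = 0.0032
R_3 = 0.0450/(82.0530*2.9290) = 0.0002
R_conv_out = 1/(45.5180*2.9290) = 0.0075
R_total = 0.0254 K/W
Q = 83.1100 / 0.0254 = 3268.0908 W

R_total = 0.0254 K/W, Q = 3268.0908 W


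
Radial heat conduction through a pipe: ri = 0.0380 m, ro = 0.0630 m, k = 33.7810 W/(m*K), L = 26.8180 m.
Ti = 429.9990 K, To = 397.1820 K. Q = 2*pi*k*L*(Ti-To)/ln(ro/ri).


dT = 32.8170 K
ln(ro/ri) = 0.5055
Q = 2*pi*33.7810*26.8180*32.8170 / 0.5055 = 369500.2615 W

369500.2615 W


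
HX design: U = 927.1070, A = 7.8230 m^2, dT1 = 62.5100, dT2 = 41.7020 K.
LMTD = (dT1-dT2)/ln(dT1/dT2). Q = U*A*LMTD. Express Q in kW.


LMTD = 51.4060 K
Q = 927.1070 * 7.8230 * 51.4060 = 372835.4630 W = 372.8355 kW

372.8355 kW


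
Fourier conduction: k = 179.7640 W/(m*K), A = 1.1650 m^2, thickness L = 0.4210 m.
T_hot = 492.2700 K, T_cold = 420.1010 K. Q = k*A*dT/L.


dT = 72.1690 K
Q = 179.7640 * 1.1650 * 72.1690 / 0.4210 = 35900.2308 W

35900.2308 W


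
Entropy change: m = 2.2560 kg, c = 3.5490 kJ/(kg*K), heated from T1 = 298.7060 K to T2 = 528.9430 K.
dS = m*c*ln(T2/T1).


T2/T1 = 1.7708
ln(T2/T1) = 0.5714
dS = 2.2560 * 3.5490 * 0.5714 = 4.5751 kJ/K

4.5751 kJ/K


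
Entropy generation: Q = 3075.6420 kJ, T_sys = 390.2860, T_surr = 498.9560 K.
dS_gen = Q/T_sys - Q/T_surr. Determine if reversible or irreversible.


dS_sys = 3075.6420/390.2860 = 7.8805 kJ/K
dS_surr = -3075.6420/498.9560 = -6.1642 kJ/K
dS_gen = 7.8805 - 6.1642 = 1.7163 kJ/K (irreversible)

dS_gen = 1.7163 kJ/K, irreversible


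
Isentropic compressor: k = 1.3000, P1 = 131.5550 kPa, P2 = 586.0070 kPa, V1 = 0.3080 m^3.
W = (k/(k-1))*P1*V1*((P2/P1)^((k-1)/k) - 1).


(k-1)/k = 0.2308
(P2/P1)^exp = 1.4116
W = 4.3333 * 131.5550 * 0.3080 * (1.4116 - 1) = 72.2755 kJ

72.2755 kJ


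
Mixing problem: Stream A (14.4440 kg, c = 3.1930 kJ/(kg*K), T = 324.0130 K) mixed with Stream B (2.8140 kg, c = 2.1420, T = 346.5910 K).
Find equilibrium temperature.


num = 17032.4875
den = 52.1473
Tf = 326.6227 K

326.6227 K


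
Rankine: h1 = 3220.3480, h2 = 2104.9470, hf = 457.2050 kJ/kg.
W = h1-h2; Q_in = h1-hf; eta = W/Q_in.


W = 1115.4010 kJ/kg
Q_in = 2763.1430 kJ/kg
eta = 0.4037 = 40.3671%

eta = 40.3671%


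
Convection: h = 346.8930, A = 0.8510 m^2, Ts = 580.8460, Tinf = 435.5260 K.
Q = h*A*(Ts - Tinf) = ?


dT = 145.3200 K
Q = 346.8930 * 0.8510 * 145.3200 = 42899.3276 W

42899.3276 W


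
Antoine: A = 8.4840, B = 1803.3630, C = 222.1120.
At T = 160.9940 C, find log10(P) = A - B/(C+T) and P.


C+T = 383.1060
B/(C+T) = 4.7072
log10(P) = 8.4840 - 4.7072 = 3.7768
P = 10^3.7768 = 5981.1294 mmHg

5981.1294 mmHg


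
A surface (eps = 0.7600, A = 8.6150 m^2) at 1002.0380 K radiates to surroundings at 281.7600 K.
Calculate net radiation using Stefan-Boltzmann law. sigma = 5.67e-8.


T^4 = 1.0082e+12
Tsurr^4 = 6.3026e+09
Q = 0.7600 * 5.67e-8 * 8.6150 * 1.0019e+12 = 371933.4237 W

371933.4237 W


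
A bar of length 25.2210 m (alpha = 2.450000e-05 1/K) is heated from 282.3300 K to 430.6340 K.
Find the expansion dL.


dT = 148.3040 K
dL = 2.450000e-05 * 25.2210 * 148.3040 = 0.091639 m
L_final = 25.312639 m

dL = 0.091639 m


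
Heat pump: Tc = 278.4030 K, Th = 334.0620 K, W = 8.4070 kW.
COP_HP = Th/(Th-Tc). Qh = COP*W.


COP = 334.0620 / 55.6590 = 6.0019
Qh = 6.0019 * 8.4070 = 50.4583 kW

COP = 6.0019, Qh = 50.4583 kW


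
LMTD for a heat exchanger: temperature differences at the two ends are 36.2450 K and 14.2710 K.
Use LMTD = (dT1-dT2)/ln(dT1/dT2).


dT1/dT2 = 2.5398
ln(dT1/dT2) = 0.9321
LMTD = 21.9740 / 0.9321 = 23.5754 K

23.5754 K


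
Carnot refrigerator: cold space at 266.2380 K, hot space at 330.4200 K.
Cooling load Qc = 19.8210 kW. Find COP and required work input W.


COP = 266.2380 / 64.1820 = 4.1482
W = 19.8210 / 4.1482 = 4.7782 kW

COP = 4.1482, W = 4.7782 kW


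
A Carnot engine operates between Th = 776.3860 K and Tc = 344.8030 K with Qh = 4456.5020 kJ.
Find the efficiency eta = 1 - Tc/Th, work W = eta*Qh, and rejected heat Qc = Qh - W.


eta = 1 - 344.8030/776.3860 = 0.5559
W = 0.5559 * 4456.5020 = 2477.3122 kJ
Qc = 4456.5020 - 2477.3122 = 1979.1898 kJ

eta = 55.5887%, W = 2477.3122 kJ, Qc = 1979.1898 kJ


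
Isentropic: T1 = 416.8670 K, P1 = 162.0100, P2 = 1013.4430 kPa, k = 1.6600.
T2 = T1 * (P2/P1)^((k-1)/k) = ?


(k-1)/k = 0.3976
(P2/P1)^exp = 2.0729
T2 = 416.8670 * 2.0729 = 864.1355 K

864.1355 K


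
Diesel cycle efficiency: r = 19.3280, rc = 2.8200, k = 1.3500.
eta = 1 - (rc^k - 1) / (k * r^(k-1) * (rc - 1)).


r^(k-1) = 2.8195
rc^k = 4.0536
eta = 0.5592 = 55.9206%

55.9206%


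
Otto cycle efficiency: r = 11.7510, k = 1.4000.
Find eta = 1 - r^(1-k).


r^(k-1) = 2.6794
eta = 1 - 1/2.6794 = 0.6268 = 62.6776%

62.6776%


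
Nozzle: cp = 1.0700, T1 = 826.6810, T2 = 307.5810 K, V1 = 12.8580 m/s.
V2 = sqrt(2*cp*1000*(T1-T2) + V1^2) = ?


dT = 519.1000 K
2*cp*1000*dT = 1110874.0000
V1^2 = 165.3282
V2 = sqrt(1111039.3282) = 1054.0585 m/s

1054.0585 m/s


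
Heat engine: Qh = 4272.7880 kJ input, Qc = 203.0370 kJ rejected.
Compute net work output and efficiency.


W = 4272.7880 - 203.0370 = 4069.7510 kJ
eta = 4069.7510 / 4272.7880 = 0.9525 = 95.2481%

W = 4069.7510 kJ, eta = 95.2481%


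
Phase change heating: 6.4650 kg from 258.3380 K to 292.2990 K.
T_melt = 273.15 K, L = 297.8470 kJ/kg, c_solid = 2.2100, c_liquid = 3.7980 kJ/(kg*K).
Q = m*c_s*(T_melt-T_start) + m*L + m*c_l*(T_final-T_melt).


Q1 (sensible, solid) = 6.4650 * 2.2100 * 14.8120 = 211.6287 kJ
Q2 (latent) = 6.4650 * 297.8470 = 1925.5809 kJ
Q3 (sensible, liquid) = 6.4650 * 3.7980 * 19.1490 = 470.1859 kJ
Q_total = 2607.3954 kJ

2607.3954 kJ


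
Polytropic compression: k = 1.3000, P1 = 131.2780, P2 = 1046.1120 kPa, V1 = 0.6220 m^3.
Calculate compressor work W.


(k-1)/k = 0.2308
(P2/P1)^exp = 1.6144
W = 4.3333 * 131.2780 * 0.6220 * (1.6144 - 1) = 217.3994 kJ

217.3994 kJ


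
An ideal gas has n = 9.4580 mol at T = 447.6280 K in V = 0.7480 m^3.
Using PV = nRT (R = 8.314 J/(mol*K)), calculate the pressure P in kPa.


P = nRT/V = 9.4580 * 8.314 * 447.6280 / 0.7480
= 35198.6960 / 0.7480 = 47057.0802 Pa = 47.0571 kPa

47.0571 kPa


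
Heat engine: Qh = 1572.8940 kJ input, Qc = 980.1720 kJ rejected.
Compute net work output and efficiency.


W = 1572.8940 - 980.1720 = 592.7220 kJ
eta = 592.7220 / 1572.8940 = 0.3768 = 37.6835%

W = 592.7220 kJ, eta = 37.6835%


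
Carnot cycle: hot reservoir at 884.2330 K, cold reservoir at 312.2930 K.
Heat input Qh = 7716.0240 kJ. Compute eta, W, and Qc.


eta = 1 - 312.2930/884.2330 = 0.6468
W = 0.6468 * 7716.0240 = 4990.8822 kJ
Qc = 7716.0240 - 4990.8822 = 2725.1418 kJ

eta = 64.6820%, W = 4990.8822 kJ, Qc = 2725.1418 kJ


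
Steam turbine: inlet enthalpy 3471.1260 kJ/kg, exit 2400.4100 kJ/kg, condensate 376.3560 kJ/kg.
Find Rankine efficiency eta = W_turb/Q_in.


W = 1070.7160 kJ/kg
Q_in = 3094.7700 kJ/kg
eta = 0.3460 = 34.5976%

eta = 34.5976%


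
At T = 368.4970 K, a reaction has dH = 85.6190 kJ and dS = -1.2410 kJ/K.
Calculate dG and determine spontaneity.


T*dS = 368.4970 * -1.2410 = -457.3048 kJ
dG = 85.6190 + 457.3048 = 542.9238 kJ (non-spontaneous)

dG = 542.9238 kJ, non-spontaneous


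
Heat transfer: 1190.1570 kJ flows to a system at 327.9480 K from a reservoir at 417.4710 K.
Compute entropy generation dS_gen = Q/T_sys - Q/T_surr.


dS_sys = 1190.1570/327.9480 = 3.6291 kJ/K
dS_surr = -1190.1570/417.4710 = -2.8509 kJ/K
dS_gen = 3.6291 - 2.8509 = 0.7782 kJ/K (irreversible)

dS_gen = 0.7782 kJ/K, irreversible


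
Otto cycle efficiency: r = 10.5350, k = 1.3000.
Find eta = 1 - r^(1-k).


r^(k-1) = 2.0267
eta = 1 - 1/2.0267 = 0.5066 = 50.6588%

50.6588%


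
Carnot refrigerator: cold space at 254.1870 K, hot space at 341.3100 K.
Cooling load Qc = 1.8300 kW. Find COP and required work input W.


COP = 254.1870 / 87.1230 = 2.9176
W = 1.8300 / 2.9176 = 0.6272 kW

COP = 2.9176, W = 0.6272 kW


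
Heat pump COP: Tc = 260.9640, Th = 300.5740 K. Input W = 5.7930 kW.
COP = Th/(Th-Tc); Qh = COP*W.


COP = 300.5740 / 39.6100 = 7.5883
Qh = 7.5883 * 5.7930 = 43.9592 kW

COP = 7.5883, Qh = 43.9592 kW


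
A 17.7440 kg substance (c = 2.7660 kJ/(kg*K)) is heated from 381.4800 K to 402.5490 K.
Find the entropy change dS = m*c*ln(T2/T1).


T2/T1 = 1.0552
ln(T2/T1) = 0.0538
dS = 17.7440 * 2.7660 * 0.0538 = 2.6385 kJ/K

2.6385 kJ/K


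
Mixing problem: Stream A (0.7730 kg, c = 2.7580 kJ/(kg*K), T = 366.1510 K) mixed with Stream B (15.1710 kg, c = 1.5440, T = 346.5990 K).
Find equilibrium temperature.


num = 8899.3531
den = 25.5560
Tf = 348.2301 K

348.2301 K


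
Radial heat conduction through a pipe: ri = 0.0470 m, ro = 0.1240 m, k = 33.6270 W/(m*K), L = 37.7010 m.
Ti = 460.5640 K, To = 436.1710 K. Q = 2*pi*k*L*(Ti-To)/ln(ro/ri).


dT = 24.3930 K
ln(ro/ri) = 0.9701
Q = 2*pi*33.6270*37.7010*24.3930 / 0.9701 = 200287.7411 W

200287.7411 W


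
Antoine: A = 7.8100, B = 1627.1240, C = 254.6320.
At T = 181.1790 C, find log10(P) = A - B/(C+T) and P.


C+T = 435.8110
B/(C+T) = 3.7336
log10(P) = 7.8100 - 3.7336 = 4.0764
P = 10^4.0764 = 11924.6537 mmHg

11924.6537 mmHg


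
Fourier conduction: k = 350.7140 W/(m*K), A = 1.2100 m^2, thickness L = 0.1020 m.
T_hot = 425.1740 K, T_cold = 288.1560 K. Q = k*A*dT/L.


dT = 137.0180 K
Q = 350.7140 * 1.2100 * 137.0180 / 0.1020 = 570053.9052 W

570053.9052 W


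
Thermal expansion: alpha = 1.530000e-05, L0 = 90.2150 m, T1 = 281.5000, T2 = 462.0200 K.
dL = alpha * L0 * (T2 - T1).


dT = 180.5200 K
dL = 1.530000e-05 * 90.2150 * 180.5200 = 0.249170 m
L_final = 90.464170 m

dL = 0.249170 m


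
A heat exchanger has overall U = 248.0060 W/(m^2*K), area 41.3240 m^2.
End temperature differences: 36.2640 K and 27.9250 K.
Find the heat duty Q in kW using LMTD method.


LMTD = 31.9131 K
Q = 248.0060 * 41.3240 * 31.9131 = 327064.8242 W = 327.0648 kW

327.0648 kW


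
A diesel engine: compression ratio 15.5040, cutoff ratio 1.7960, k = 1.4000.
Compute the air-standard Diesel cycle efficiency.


r^(k-1) = 2.9935
rc^k = 2.2700
eta = 0.6193 = 61.9293%

61.9293%


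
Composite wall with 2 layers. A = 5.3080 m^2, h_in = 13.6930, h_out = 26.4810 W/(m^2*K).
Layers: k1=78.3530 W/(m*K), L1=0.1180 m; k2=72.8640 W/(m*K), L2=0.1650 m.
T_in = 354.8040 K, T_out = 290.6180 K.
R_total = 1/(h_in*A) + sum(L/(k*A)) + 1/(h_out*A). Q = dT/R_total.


R_conv_in = 1/(13.6930*5.3080) = 0.0138
R_1 = 0.1180/(78.3530*5.3080) = 0.0003
R_2 = 0.1650/(72.8640*5.3080) = 0.0004
R_conv_out = 1/(26.4810*5.3080) = 0.0071
R_total = 0.0216 K/W
Q = 64.1860 / 0.0216 = 2973.8920 W

R_total = 0.0216 K/W, Q = 2973.8920 W


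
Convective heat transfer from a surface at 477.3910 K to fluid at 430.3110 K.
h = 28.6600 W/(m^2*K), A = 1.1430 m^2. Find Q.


dT = 47.0800 K
Q = 28.6600 * 1.1430 * 47.0800 = 1542.2645 W

1542.2645 W


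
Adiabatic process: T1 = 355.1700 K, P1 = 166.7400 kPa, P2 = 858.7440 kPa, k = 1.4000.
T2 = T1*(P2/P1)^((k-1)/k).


(k-1)/k = 0.2857
(P2/P1)^exp = 1.5973
T2 = 355.1700 * 1.5973 = 567.3023 K

567.3023 K


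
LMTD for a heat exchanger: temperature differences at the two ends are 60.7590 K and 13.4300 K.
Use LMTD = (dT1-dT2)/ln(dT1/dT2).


dT1/dT2 = 4.5241
ln(dT1/dT2) = 1.5094
LMTD = 47.3290 / 1.5094 = 31.3557 K

31.3557 K


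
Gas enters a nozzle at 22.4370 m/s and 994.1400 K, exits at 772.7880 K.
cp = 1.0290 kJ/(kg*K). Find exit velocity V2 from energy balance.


dT = 221.3520 K
2*cp*1000*dT = 455542.4160
V1^2 = 503.4190
V2 = sqrt(456045.8350) = 675.3117 m/s

675.3117 m/s


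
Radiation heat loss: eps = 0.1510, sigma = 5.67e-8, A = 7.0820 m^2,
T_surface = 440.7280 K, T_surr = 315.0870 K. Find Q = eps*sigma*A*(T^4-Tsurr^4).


T^4 = 3.7730e+10
Tsurr^4 = 9.8565e+09
Q = 0.1510 * 5.67e-8 * 7.0820 * 2.7873e+10 = 1690.0594 W

1690.0594 W


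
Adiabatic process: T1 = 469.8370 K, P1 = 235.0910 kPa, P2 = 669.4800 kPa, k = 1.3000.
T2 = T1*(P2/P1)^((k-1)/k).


(k-1)/k = 0.2308
(P2/P1)^exp = 1.2732
T2 = 469.8370 * 1.2732 = 598.1804 K

598.1804 K


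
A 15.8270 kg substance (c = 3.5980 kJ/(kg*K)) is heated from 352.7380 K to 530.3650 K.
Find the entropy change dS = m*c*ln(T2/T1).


T2/T1 = 1.5036
ln(T2/T1) = 0.4078
dS = 15.8270 * 3.5980 * 0.4078 = 23.2247 kJ/K

23.2247 kJ/K


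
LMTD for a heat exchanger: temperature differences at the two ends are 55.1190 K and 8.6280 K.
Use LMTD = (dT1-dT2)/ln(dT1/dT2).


dT1/dT2 = 6.3884
ln(dT1/dT2) = 1.8545
LMTD = 46.4910 / 1.8545 = 25.0695 K

25.0695 K


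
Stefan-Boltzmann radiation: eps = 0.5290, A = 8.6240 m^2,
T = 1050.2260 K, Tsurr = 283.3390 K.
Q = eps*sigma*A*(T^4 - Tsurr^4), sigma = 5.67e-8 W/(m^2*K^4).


T^4 = 1.2166e+12
Tsurr^4 = 6.4450e+09
Q = 0.5290 * 5.67e-8 * 8.6240 * 1.2101e+12 = 313019.6680 W

313019.6680 W


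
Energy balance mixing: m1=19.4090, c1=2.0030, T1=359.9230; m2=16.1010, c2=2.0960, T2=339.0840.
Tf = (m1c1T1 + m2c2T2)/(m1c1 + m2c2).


num = 25435.7520
den = 72.6239
Tf = 350.2393 K

350.2393 K


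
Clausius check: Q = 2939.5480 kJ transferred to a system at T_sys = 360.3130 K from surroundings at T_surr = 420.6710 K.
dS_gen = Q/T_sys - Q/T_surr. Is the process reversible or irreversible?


dS_sys = 2939.5480/360.3130 = 8.1583 kJ/K
dS_surr = -2939.5480/420.6710 = -6.9878 kJ/K
dS_gen = 8.1583 - 6.9878 = 1.1706 kJ/K (irreversible)

dS_gen = 1.1706 kJ/K, irreversible
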